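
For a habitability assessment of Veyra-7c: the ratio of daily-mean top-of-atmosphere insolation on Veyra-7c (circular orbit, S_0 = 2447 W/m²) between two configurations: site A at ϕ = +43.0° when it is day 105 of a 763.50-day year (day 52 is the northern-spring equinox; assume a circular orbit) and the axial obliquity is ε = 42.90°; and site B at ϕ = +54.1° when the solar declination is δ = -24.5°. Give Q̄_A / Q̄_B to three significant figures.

— Configuration A (ϕ=+43.0°):
Solar longitude: L_s = 360° × (105 − 52)/763.50 = 24.990°.
sin δ = sin 42.90° × sin 24.990° = 0.28758, so δ = +16.713°.
cos h₀ = −tan(+43.0°) tan(+16.713°) = -0.2800, h₀ = 1.8546 rad.
Bracket: h₀ sin ϕ sin δ + cos ϕ cos δ sin h₀ = 1.8546×0.68200×0.28758 + 0.73135×0.95776×0.96000 = 0.363742 + 0.672439 = 1.036181.
Q̄ = (S_0/π) × [bracket] = (2447/π) × 1.036181 = 807.09 W/m².
— Configuration B (ϕ=+54.1°):
cos h₀ = −tan(+54.1°) tan(-24.500°) = 0.6296, h₀ = 0.8898 rad.
Bracket: h₀ sin ϕ sin δ + cos ϕ cos δ sin h₀ = 0.8898×0.81004×-0.41469 + 0.58637×0.90996×0.77695 = -0.298898 + 0.414560 = 0.115662.
Q̄ = (S_0/π) × [bracket] = (2447/π) × 0.115662 = 90.090 W/m².
Ratio Q̄_A / Q̄_B = 807.09 / 90.090 = 8.959.

Q̄_A / Q̄_B ≈ 8.96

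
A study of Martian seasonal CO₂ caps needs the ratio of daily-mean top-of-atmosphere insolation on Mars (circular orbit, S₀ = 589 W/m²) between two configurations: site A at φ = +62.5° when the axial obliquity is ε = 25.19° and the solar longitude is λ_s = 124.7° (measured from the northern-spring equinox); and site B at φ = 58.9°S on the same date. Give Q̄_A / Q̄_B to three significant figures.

Q̄_A / Q̄_B ≈ 9.48

— Configuration A (φ=+62.5°):
Solar declination: sin δ = sin ε · sin λ_s = sin 25.19° × sin 124.7° = 0.34992, so δ = +20.483°.
cos H₀ = −tan(+62.5°) tan(+20.483°) = -0.7176, H₀ = 2.3711 rad.
Bracket: H₀ sin φ sin δ + cos φ cos δ sin H₀ = 2.3711×0.88701×0.34992 + 0.46175×0.93678×0.69650 = 0.735948 + 0.301277 = 1.037225.
Q̄ = (S₀/π) × [bracket] = (589/π) × 1.037225 = 194.46 W/m².
— Configuration B (φ=-58.9°):
cos H₀ = −tan(-58.9°) tan(+20.483°) = 0.6192, H₀ = 0.9030 rad.
Bracket: H₀ sin φ sin δ + cos φ cos δ sin H₀ = 0.9030×-0.85627×0.34992 + 0.51653×0.93678×0.78522 = -0.270562 + 0.379948 = 0.109386.
Q̄ = (S₀/π) × [bracket] = (589/π) × 0.109386 = 20.508 W/m².
Ratio Q̄_A / Q̄_B = 194.46 / 20.508 = 9.482.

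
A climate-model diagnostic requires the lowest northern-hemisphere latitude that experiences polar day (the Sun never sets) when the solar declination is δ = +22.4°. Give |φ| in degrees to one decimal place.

|φ| = 67.6°

Polar day requires cos H₀ = −tan φ tan δ ≤ −1, i.e. tan φ tan δ ≥ 1.
The boundary is |tan φ| · |tan δ| = 1, so |φ| = 90° − |δ| = 90° − 22.4° = 67.6° in the northern hemisphere.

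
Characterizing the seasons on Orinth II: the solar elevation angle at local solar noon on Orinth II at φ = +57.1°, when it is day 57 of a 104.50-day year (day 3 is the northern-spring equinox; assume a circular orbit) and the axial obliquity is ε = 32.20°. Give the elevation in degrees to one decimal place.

29.7°

Solar longitude: λ_s = 360° × (57 − 3)/104.50 = 186.029°.
sin δ = sin 32.20° × sin 186.029° = -0.05597, so δ = -3.208°.
At local noon the hour angle is zero, so the zenith angle equals |φ − δ| = |+57.1° − (-3.208°)| = 60.308°.
Elevation = 90° − 60.308° = 29.7°.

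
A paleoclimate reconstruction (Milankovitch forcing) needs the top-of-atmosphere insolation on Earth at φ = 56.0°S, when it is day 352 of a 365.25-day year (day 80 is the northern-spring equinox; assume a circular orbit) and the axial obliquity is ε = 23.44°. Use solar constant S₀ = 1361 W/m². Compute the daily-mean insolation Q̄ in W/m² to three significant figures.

Solar longitude: λ_s = 360° × (352 − 80)/365.25 = 268.090°.
sin δ = sin 23.44° × sin 268.090° = -0.39757, so δ = -23.426°.
cos H₀ = −tan(-56.0°) tan(-23.426°) = -0.6424, H₀ = 2.2684 rad.
Bracket: H₀ sin φ sin δ + cos φ cos δ sin H₀ = 2.2684×-0.82904×-0.39757 + 0.55919×0.91757×0.76640 = 0.747668 + 0.393237 = 1.140905.
Q̄ = (S₀/π) × [bracket] = (1361/π) × 1.140905 = 494.3 W/m².

Q̄ ≈ 494 W/m²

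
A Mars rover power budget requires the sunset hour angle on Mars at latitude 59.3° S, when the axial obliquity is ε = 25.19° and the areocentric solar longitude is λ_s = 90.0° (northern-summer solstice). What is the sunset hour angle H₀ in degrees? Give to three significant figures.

H₀ = 37.6°

sin δ = sin 25.19° × sin 90.0° = 0.42562, so δ = +25.190°.
cos H₀ = −tan φ · tan δ = −tan(-59.3°) × tan(+25.190°) = 0.7922, so H₀ = 0.6565 rad = 37.61°.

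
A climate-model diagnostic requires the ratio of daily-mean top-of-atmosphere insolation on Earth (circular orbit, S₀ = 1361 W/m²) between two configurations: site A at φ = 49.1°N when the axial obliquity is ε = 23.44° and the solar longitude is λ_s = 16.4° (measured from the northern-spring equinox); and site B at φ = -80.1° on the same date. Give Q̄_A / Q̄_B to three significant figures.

— Configuration A (φ=+49.1°):
Solar declination: sin δ = sin ε · sin λ_s = sin 23.44° × sin 16.4° = 0.11231, so δ = +6.449°.
cos H₀ = −tan(+49.1°) tan(+6.449°) = -0.1305, H₀ = 1.7017 rad.
Bracket: H₀ sin φ sin δ + cos φ cos δ sin H₀ = 1.7017×0.75585×0.11231 + 0.65474×0.99367×0.99145 = 0.144456 + 0.645033 = 0.789489.
Q̄ = (S₀/π) × [bracket] = (1361/π) × 0.789489 = 342.02 W/m².
— Configuration B (φ=-80.1°):
cos H₀ = −tan(-80.1°) tan(+6.449°) = 0.6476, H₀ = 0.8663 rad.
Bracket: H₀ sin φ sin δ + cos φ cos δ sin H₀ = 0.8663×-0.98511×0.11231 + 0.17193×0.99367×0.76197 = -0.095845 + 0.130176 = 0.034331.
Q̄ = (S₀/π) × [bracket] = (1361/π) × 0.034331 = 14.873 W/m².
Ratio Q̄_A / Q̄_B = 342.02 / 14.873 = 23.00.

Q̄_A / Q̄_B ≈ 23.0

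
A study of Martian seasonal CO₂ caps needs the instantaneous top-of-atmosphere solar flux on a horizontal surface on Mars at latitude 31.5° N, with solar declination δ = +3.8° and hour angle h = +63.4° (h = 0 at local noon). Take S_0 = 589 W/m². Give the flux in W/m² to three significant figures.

245 W/m²

cos θ_z = sin ϕ sin δ + cos ϕ cos δ cos h = 0.034628 + 0.380938 = 0.415566.
Flux = S_0 · cos θ_z = 589 × 0.415566 = 244.8 W/m².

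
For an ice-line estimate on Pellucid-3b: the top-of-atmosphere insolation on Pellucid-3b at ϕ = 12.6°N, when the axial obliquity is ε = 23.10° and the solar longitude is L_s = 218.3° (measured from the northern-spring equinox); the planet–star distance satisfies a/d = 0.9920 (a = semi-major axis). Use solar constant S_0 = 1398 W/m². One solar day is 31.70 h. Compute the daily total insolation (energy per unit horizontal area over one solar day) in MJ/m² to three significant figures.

43.2 MJ/m²

Solar declination: sin δ = sin ε · sin L_s = sin 23.10° × sin 218.3° = -0.24316, so δ = -14.073°.
cos h₀ = −tan(+12.6°) tan(-14.073°) = 0.0560, h₀ = 1.5147 rad.
Bracket: h₀ sin ϕ sin δ + cos ϕ cos δ sin h₀ = 1.5147×0.21814×-0.24316 + 0.97592×0.96999×0.99843 = -0.080344 + 0.945146 = 0.864802.
Inverse-square distance factor (a/d)² = 0.9920² = 0.984064.
Q̄ = (S_0/π) × 0.984064 × [bracket] = (1398/π) × 0.984064 × 0.864802 = 378.70 W/m².
Daily total = Q̄ × 31.70 h × 3600 s/h = 378.70 × 31.70 × 3600 / 10⁶ = 43.22 MJ/m².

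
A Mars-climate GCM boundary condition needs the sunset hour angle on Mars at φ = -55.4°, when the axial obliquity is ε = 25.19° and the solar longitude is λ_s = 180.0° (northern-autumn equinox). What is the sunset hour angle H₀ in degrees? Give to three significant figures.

Solar declination: sin δ = sin ε · sin λ_s = sin 25.19° × sin 180.0° = 0.00000, so δ = +0.000°.
cos H₀ = −tan φ · tan δ = −tan(-55.4°) × tan(+0.000°) = 0.0000, so H₀ = 1.5708 rad = 90.00°.

H₀ = 90.0°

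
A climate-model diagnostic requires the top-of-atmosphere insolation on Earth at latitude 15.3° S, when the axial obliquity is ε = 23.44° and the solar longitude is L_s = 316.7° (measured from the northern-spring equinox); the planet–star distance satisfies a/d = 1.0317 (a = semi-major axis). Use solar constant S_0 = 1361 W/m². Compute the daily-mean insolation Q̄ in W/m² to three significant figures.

Q̄ ≈ 481 W/m²

Solar declination: sin δ = sin ε · sin L_s = sin 23.44° × sin 316.7° = -0.27281, so δ = -15.832°.
cos h₀ = −tan(-15.3°) tan(-15.832°) = -0.0776, h₀ = 1.6484 rad.
Bracket: h₀ sin ϕ sin δ + cos ϕ cos δ sin h₀ = 1.6484×-0.26387×-0.27281 + 0.96456×0.96207×0.99699 = 0.118662 + 0.925181 = 1.043843.
Inverse-square distance factor (a/d)² = 1.0317² = 1.064405.
Q̄ = (S_0/π) × 1.064405 × [bracket] = (1361/π) × 1.064405 × 1.043843 = 481.3 W/m².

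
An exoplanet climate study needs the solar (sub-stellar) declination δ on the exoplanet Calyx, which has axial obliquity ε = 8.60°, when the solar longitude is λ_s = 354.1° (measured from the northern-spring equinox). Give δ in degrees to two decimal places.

sin δ = sin ε · sin λ_s = sin 8.60° × sin 354.1° = -0.015371.
δ = arcsin(-0.015371) = -0.88°.

δ = -0.88°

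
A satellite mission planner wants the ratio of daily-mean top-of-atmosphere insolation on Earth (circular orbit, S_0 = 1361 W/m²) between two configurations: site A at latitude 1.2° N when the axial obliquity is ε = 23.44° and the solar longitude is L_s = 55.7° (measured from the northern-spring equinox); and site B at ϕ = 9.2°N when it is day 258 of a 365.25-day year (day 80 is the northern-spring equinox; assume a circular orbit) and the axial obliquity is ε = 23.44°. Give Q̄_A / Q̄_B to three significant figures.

Q̄_A / Q̄_B ≈ 0.960

— Configuration A (ϕ=+1.2°):
Solar declination: sin δ = sin ε · sin L_s = sin 23.44° × sin 55.7° = 0.32861, so δ = +19.185°.
cos h₀ = −tan(+1.2°) tan(+19.185°) = -0.0073, h₀ = 1.5781 rad.
Bracket: h₀ sin ϕ sin δ + cos ϕ cos δ sin h₀ = 1.5781×0.02094×0.32861 + 0.99978×0.94446×0.99997 = 0.010859 + 0.944224 = 0.955083.
Q̄ = (S_0/π) × [bracket] = (1361/π) × 0.955083 = 413.76 W/m².
— Configuration B (ϕ=+9.2°):
Solar longitude: L_s = 360° × (258 − 80)/365.25 = 175.441°.
sin δ = sin 23.44° × sin 175.441° = 0.03162, so δ = +1.812°.
cos h₀ = −tan(+9.2°) tan(+1.812°) = -0.0051, h₀ = 1.5759 rad.
Bracket: h₀ sin ϕ sin δ + cos ϕ cos δ sin h₀ = 1.5759×0.15988×0.03162 + 0.98714×0.99950×0.99999 = 0.007967 + 0.986637 = 0.994604.
Q̄ = (S_0/π) × [bracket] = (1361/π) × 0.994604 = 430.88 W/m².
Ratio Q̄_A / Q̄_B = 413.76 / 430.88 = 0.9603.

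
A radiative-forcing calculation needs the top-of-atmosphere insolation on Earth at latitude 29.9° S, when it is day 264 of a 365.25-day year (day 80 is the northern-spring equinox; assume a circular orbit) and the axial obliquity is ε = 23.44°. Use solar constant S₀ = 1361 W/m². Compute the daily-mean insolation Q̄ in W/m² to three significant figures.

Solar longitude: λ_s = 360° × (264 − 80)/365.25 = 181.355°.
sin δ = sin 23.44° × sin 181.355° = -0.00941, so δ = -0.539°.
cos H₀ = −tan(-29.9°) tan(-0.539°) = -0.0054, H₀ = 1.5762 rad.
Bracket: H₀ sin φ sin δ + cos φ cos δ sin H₀ = 1.5762×-0.49849×-0.00941 + 0.86690×0.99996×0.99999 = 0.007394 + 0.866857 = 0.874251.
Q̄ = (S₀/π) × [bracket] = (1361/π) × 0.874251 = 378.7 W/m².

Q̄ ≈ 379 W/m²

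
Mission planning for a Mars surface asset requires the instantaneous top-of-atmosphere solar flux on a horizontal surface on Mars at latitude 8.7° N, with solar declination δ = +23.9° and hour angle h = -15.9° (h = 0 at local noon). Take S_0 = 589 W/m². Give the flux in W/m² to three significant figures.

cos θ_z = sin ϕ sin δ + cos ϕ cos δ cos h = 0.061282 + 0.869159 = 0.930441.
Flux = S_0 · cos θ_z = 589 × 0.930441 = 548.0 W/m².

548 W/m²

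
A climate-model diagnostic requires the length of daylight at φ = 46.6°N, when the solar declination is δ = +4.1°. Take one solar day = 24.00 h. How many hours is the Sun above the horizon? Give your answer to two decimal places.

12.58 h

cos H₀ = −tan φ · tan δ = −tan(+46.6°) × tan(+4.100°) = -0.0758, so H₀ = 1.6467 rad = 94.35°.
Daylight = 2H₀/(2π) × 24.00 h = (1.6467/π) × 24.00 = 12.58 h.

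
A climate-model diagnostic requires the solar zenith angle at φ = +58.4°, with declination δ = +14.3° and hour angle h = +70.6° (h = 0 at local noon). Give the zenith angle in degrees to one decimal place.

cos θ_z = sin φ sin δ + cos φ cos δ cos h = 0.210376 + 0.168655 = 0.379031.
θ_z = arccos(0.379031) = 67.7°.

θ_z = 67.7°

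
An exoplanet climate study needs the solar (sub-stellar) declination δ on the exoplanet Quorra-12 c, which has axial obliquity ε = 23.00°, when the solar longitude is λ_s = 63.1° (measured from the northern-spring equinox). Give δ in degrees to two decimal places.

δ = +20.39°

sin δ = sin ε · sin λ_s = sin 23.00° × sin 63.1° = 0.348453.
δ = arcsin(0.348453) = +20.39°.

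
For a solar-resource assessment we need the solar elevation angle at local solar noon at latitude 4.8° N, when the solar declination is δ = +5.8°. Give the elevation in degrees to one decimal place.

At local noon the hour angle is zero, so the zenith angle equals |ϕ − δ| = |+4.8° − (+5.800°)| = 1.000°.
Elevation = 90° − 1.000° = 89.0°.

89.0°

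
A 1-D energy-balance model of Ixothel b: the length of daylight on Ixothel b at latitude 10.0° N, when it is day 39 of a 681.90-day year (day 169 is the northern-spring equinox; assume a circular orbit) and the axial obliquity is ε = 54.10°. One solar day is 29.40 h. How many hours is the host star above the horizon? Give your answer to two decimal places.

12.79 h

Solar longitude: L_s = 360° × (39 − 169)/681.90 = -68.632°, i.e. -68.632° + 360° = 291.368°.
sin δ = sin 54.10° × sin 291.368° = -0.75436, so δ = -48.969°.
cos h₀ = −tan ϕ · tan δ = −tan(+10.0°) × tan(-48.969°) = 0.2026, so h₀ = 1.3668 rad = 78.31°.
Daylight = 2h₀/(2π) × 29.40 h = (1.3668/π) × 29.40 = 12.79 h.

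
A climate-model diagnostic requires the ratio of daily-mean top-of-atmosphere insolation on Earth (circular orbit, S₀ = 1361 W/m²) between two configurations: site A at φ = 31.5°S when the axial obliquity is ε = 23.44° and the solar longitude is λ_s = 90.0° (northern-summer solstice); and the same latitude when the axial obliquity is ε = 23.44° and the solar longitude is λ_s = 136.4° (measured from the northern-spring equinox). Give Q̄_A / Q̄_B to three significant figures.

— Configuration A (φ=-31.5°):
Solar declination: sin δ = sin ε · sin λ_s = sin 23.44° × sin 90.0° = 0.39779, so δ = +23.440°.
cos H₀ = −tan(-31.5°) tan(+23.440°) = 0.2657, H₀ = 1.3019 rad.
Bracket: H₀ sin φ sin δ + cos φ cos δ sin H₀ = 1.3019×-0.52250×0.39779 + 0.85264×0.91748×0.96406 = -0.270594 + 0.754165 = 0.483571.
Q̄ = (S₀/π) × [bracket] = (1361/π) × 0.483571 = 209.49 W/m².
— Configuration B (φ=-31.5°):
Solar declination: sin δ = sin ε · sin λ_s = sin 23.44° × sin 136.4° = 0.27432, so δ = +15.922°.
cos H₀ = −tan(-31.5°) tan(+15.922°) = 0.1748, H₀ = 1.3951 rad.
Bracket: H₀ sin φ sin δ + cos φ cos δ sin H₀ = 1.3951×-0.52250×0.27432 + 0.85264×0.96164×0.98460 = -0.199963 + 0.807306 = 0.607343.
Q̄ = (S₀/π) × [bracket] = (1361/π) × 0.607343 = 263.11 W/m².
Ratio Q̄_A / Q̄_B = 209.49 / 263.11 = 0.7962.

Q̄_A / Q̄_B ≈ 0.796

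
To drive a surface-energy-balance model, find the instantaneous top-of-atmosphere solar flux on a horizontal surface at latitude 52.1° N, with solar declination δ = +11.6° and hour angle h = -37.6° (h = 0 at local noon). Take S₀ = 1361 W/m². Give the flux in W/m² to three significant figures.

cos θ_z = sin φ sin δ + cos φ cos δ cos h = 0.158667 + 0.476751 = 0.635418.
Flux = S₀ · cos θ_z = 1361 × 0.635418 = 864.8 W/m².

865 W/m²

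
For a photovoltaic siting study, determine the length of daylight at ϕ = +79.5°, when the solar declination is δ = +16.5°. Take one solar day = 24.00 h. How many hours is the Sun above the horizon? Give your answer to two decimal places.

24.00 h

Sunrise equation: cos h₀ = −tan ϕ · tan δ = -1.5982 ≤ −1, so the Sun never sets (polar day) and h₀ = π.
Daylight = 2h₀/(2π) × 24.00 h = (3.1416/π) × 24.00 = 24.00 h.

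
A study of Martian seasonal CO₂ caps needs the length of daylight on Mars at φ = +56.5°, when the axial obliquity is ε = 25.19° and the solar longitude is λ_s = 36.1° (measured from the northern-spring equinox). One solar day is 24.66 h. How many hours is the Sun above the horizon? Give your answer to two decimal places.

15.49 h

Solar declination: sin δ = sin ε · sin λ_s = sin 25.19° × sin 36.1° = 0.25077, so δ = +14.523°.
cos H₀ = −tan φ · tan δ = −tan(+56.5°) × tan(+14.523°) = -0.3914, so H₀ = 1.9729 rad = 113.04°.
Daylight = 2H₀/(2π) × 24.66 h = (1.9729/π) × 24.66 = 15.49 h.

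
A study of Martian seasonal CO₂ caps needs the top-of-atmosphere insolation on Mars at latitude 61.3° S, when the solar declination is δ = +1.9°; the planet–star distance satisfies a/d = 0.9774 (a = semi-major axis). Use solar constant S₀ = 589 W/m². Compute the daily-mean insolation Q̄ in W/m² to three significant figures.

cos H₀ = −tan(-61.3°) tan(+1.900°) = 0.0606, H₀ = 1.5102 rad.
Bracket: H₀ sin φ sin δ + cos φ cos δ sin H₀ = 1.5102×-0.87715×0.03316 + 0.48022×0.99945×0.99816 = -0.043926 + 0.479073 = 0.435147.
Inverse-square distance factor (a/d)² = 0.9774² = 0.955311.
Q̄ = (S₀/π) × 0.955311 × [bracket] = (589/π) × 0.955311 × 0.435147 = 77.94 W/m².

Q̄ ≈ 77.9 W/m²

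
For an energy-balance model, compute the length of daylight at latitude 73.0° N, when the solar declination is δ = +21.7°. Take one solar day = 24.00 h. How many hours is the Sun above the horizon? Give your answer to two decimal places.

Sunrise equation: cos H₀ = −tan φ · tan δ = -1.3016 ≤ −1, so the Sun never sets (polar day) and H₀ = π.
Daylight = 2H₀/(2π) × 24.00 h = (3.1416/π) × 24.00 = 24.00 h.

24.00 h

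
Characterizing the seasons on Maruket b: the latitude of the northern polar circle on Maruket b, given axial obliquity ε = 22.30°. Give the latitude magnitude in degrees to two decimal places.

The polar circle is the lowest latitude that experiences at least one full rotation of continuous daylight at the northern-summer solstice; it lies at |φ| = 90° − ε = 90° − 22.30° = 67.70°.

67.70°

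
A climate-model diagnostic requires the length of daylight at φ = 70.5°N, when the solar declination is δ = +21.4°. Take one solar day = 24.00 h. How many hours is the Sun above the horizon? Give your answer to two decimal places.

Sunrise equation: cos H₀ = −tan φ · tan δ = -1.1067 ≤ −1, so the Sun never sets (polar day) and H₀ = π.
Daylight = 2H₀/(2π) × 24.00 h = (3.1416/π) × 24.00 = 24.00 h.

24.00 h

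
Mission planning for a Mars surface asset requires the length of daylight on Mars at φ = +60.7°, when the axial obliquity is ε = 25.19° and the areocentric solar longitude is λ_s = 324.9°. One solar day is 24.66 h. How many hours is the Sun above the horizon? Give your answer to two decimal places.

sin δ = sin 25.19° × sin 324.9° = -0.24473, so δ = -14.166°.
cos H₀ = −tan φ · tan δ = −tan(+60.7°) × tan(-14.166°) = 0.4498, so H₀ = 1.1043 rad = 63.27°.
Daylight = 2H₀/(2π) × 24.66 h = (1.1043/π) × 24.66 = 8.67 h.

8.67 h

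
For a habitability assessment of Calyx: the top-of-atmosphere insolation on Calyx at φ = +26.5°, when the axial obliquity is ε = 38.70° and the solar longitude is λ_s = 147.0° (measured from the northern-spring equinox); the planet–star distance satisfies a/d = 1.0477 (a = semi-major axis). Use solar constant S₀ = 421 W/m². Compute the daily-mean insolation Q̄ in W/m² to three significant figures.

Q̄ ≈ 161 W/m²

Solar declination: sin δ = sin ε · sin λ_s = sin 38.70° × sin 147.0° = 0.34053, so δ = +19.909°.
cos H₀ = −tan(+26.5°) tan(+19.909°) = -0.1806, H₀ = 1.7524 rad.
Bracket: H₀ sin φ sin δ + cos φ cos δ sin H₀ = 1.7524×0.44620×0.34053 + 0.89493×0.94023×0.98356 = 0.266268 + 0.827607 = 1.093875.
Inverse-square distance factor (a/d)² = 1.0477² = 1.097675.
Q̄ = (S₀/π) × 1.097675 × [bracket] = (421/π) × 1.097675 × 1.093875 = 160.9 W/m².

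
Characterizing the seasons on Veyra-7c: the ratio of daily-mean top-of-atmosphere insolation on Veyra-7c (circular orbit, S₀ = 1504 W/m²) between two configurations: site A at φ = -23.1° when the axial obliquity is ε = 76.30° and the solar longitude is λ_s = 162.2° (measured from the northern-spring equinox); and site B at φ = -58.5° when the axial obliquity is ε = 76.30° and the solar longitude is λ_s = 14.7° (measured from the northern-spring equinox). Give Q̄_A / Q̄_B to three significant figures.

Q̄_A / Q̄_B ≈ 3.19

— Configuration A (φ=-23.1°):
Solar declination: sin δ = sin ε · sin λ_s = sin 76.30° × sin 162.2° = 0.29700, so δ = +17.277°.
cos H₀ = −tan(-23.1°) tan(+17.277°) = 0.1327, H₀ = 1.4377 rad.
Bracket: H₀ sin φ sin δ + cos φ cos δ sin H₀ = 1.4377×-0.39234×0.29700 + 0.91982×0.95488×0.99116 = -0.167528 + 0.870553 = 0.703025.
Q̄ = (S₀/π) × [bracket] = (1504/π) × 0.703025 = 336.56 W/m².
— Configuration B (φ=-58.5°):
Solar declination: sin δ = sin ε · sin λ_s = sin 76.30° × sin 14.7° = 0.24654, so δ = +14.273°.
cos H₀ = −tan(-58.5°) tan(+14.273°) = 0.4151, H₀ = 1.1427 rad.
Bracket: H₀ sin φ sin δ + cos φ cos δ sin H₀ = 1.1427×-0.85264×0.24654 + 0.52250×0.96913×0.90976 = -0.240207 + 0.460676 = 0.220469.
Q̄ = (S₀/π) × [bracket] = (1504/π) × 0.220469 = 105.55 W/m².
Ratio Q̄_A / Q̄_B = 336.56 / 105.55 = 3.189.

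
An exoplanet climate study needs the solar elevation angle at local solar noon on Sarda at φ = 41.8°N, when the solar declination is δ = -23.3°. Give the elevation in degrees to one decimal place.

At local noon the hour angle is zero, so the zenith angle equals |φ − δ| = |+41.8° − (-23.300°)| = 65.100°.
Elevation = 90° − 65.100° = 24.9°.

24.9°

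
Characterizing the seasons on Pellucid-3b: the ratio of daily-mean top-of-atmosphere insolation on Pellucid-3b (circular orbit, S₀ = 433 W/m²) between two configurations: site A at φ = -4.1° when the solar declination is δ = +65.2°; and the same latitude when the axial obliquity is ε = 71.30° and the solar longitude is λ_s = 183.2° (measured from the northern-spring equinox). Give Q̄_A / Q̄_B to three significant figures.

Q̄_A / Q̄_B ≈ 0.321

— Configuration A (φ=-4.1°):
cos H₀ = −tan(-4.1°) tan(+65.200°) = 0.1551, H₀ = 1.4150 rad.
Bracket: H₀ sin φ sin δ + cos φ cos δ sin H₀ = 1.4150×-0.07150×0.90778 + 0.99744×0.41945×0.98789 = -0.091842 + 0.413310 = 0.321468.
Q̄ = (S₀/π) × [bracket] = (433/π) × 0.321468 = 44.307 W/m².
— Configuration B (φ=-4.1°):
Solar declination: sin δ = sin ε · sin λ_s = sin 71.30° × sin 183.2° = -0.05287, so δ = -3.031°.
cos H₀ = −tan(-4.1°) tan(-3.031°) = -0.0038, H₀ = 1.5746 rad.
Bracket: H₀ sin φ sin δ + cos φ cos δ sin H₀ = 1.5746×-0.07150×-0.05287 + 0.99744×0.99860×0.99999 = 0.005952 + 0.996034 = 1.001986.
Q̄ = (S₀/π) × [bracket] = (433/π) × 1.001986 = 138.10 W/m².
Ratio Q̄_A / Q̄_B = 44.307 / 138.10 = 0.3208.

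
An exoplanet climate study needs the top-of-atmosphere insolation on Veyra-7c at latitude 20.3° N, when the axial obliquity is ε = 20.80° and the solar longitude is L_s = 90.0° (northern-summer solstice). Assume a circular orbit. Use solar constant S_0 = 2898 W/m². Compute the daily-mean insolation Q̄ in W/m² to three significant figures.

Solar declination: sin δ = sin ε · sin L_s = sin 20.80° × sin 90.0° = 0.35511, so δ = +20.800°.
cos h₀ = −tan(+20.3°) tan(+20.800°) = -0.1405, h₀ = 1.7118 rad.
Bracket: h₀ sin ϕ sin δ + cos ϕ cos δ sin h₀ = 1.7118×0.34694×0.35511 + 0.93789×0.93483×0.99008 = 0.210897 + 0.868070 = 1.078967.
Q̄ = (S_0/π) × [bracket] = (2898/π) × 1.078967 = 995.3 W/m².

Q̄ ≈ 995 W/m²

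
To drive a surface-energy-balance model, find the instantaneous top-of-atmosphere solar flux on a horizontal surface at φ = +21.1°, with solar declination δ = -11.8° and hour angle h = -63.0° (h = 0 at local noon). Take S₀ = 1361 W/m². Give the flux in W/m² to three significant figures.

464 W/m²

cos θ_z = sin φ sin δ + cos φ cos δ cos h = -0.073618 + 0.414601 = 0.340983.
Flux = S₀ · cos θ_z = 1361 × 0.340983 = 464.1 W/m².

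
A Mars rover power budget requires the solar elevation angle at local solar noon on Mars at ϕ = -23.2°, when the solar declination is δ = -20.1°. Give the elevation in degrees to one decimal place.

86.9°

At local noon the hour angle is zero, so the zenith angle equals |ϕ − δ| = |-23.2° − (-20.100°)| = 3.100°.
Elevation = 90° − 3.100° = 86.9°.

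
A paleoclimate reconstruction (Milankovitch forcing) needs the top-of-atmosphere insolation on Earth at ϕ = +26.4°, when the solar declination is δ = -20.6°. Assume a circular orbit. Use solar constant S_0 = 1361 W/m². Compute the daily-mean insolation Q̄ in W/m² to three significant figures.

Q̄ ≈ 263 W/m²

cos h₀ = −tan(+26.4°) tan(-20.600°) = 0.1866, h₀ = 1.3831 rad.
Bracket: h₀ sin ϕ sin δ + cos ϕ cos δ sin h₀ = 1.3831×0.44464×-0.35184 + 0.89571×0.93606×0.98244 = -0.216375 + 0.823715 = 0.607340.
Q̄ = (S_0/π) × [bracket] = (1361/π) × 0.607340 = 263.1 W/m².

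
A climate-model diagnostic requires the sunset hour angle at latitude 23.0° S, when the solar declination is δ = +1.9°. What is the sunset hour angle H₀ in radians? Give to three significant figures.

cos H₀ = −tan φ · tan δ = −tan(-23.0°) × tan(+1.900°) = 0.0141, so H₀ = 1.5567 rad = 89.19°.

H₀ = 1.56 rad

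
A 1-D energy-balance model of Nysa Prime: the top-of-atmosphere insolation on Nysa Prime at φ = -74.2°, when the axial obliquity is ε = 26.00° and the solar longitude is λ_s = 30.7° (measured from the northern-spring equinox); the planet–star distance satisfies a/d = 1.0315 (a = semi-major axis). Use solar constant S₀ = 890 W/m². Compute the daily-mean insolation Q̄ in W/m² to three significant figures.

Solar declination: sin δ = sin ε · sin λ_s = sin 26.00° × sin 30.7° = 0.22381, so δ = +12.933°.
cos H₀ = −tan(-74.2°) tan(+12.933°) = 0.8115, H₀ = 0.6241 rad.
Bracket: H₀ sin φ sin δ + cos φ cos δ sin H₀ = 0.6241×-0.96222×0.22381 + 0.27228×0.97463×0.58435 = -0.134403 + 0.155070 = 0.020667.
Inverse-square distance factor (a/d)² = 1.0315² = 1.063992.
Q̄ = (S₀/π) × 1.063992 × [bracket] = (890/π) × 1.063992 × 0.020667 = 6.230 W/m².

Q̄ ≈ 6.23 W/m²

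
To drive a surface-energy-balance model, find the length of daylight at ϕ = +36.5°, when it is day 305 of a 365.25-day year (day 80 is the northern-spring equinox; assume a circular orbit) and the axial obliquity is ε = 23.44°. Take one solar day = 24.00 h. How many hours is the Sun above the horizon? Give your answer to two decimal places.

Solar longitude: L_s = 360° × (305 − 80)/365.25 = 221.766°.
sin δ = sin 23.44° × sin 221.766° = -0.26496, so δ = -15.365°.
cos h₀ = −tan ϕ · tan δ = −tan(+36.5°) × tan(-15.365°) = 0.2033, so h₀ = 1.3660 rad = 78.27°.
Daylight = 2h₀/(2π) × 24.00 h = (1.3660/π) × 24.00 = 10.44 h.

10.44 h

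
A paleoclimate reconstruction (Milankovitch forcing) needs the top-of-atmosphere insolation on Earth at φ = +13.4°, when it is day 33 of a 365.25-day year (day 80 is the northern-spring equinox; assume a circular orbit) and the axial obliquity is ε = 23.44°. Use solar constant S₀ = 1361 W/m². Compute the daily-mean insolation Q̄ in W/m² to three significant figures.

Q̄ ≈ 359 W/m²

Solar longitude: λ_s = 360° × (33 − 80)/365.25 = -46.324°, i.e. -46.324° + 360° = 313.676°.
sin δ = sin 23.44° × sin 313.676° = -0.28771, so δ = -16.721°.
cos H₀ = −tan(+13.4°) tan(-16.721°) = 0.0716, H₀ = 1.4992 rad.
Bracket: H₀ sin φ sin δ + cos φ cos δ sin H₀ = 1.4992×0.23175×-0.28771 + 0.97278×0.95772×0.99744 = -0.099962 + 0.929266 = 0.829304.
Q̄ = (S₀/π) × [bracket] = (1361/π) × 0.829304 = 359.3 W/m².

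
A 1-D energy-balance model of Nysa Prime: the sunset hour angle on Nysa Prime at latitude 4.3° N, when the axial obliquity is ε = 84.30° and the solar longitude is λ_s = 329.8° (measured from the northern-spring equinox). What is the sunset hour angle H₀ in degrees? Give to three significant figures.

Solar declination: sin δ = sin ε · sin λ_s = sin 84.30° × sin 329.8° = -0.50053, so δ = -30.035°.
cos H₀ = −tan φ · tan δ = −tan(+4.3°) × tan(-30.035°) = 0.0435, so H₀ = 1.5273 rad = 87.51°.

H₀ = 87.5°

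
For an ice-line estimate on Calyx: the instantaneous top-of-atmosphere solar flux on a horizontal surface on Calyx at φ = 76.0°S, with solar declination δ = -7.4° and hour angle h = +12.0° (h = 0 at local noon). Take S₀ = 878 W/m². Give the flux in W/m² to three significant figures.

316 W/m²

cos θ_z = sin φ sin δ + cos φ cos δ cos h = 0.124970 + 0.234664 = 0.359634.
Flux = S₀ · cos θ_z = 878 × 0.359634 = 315.8 W/m².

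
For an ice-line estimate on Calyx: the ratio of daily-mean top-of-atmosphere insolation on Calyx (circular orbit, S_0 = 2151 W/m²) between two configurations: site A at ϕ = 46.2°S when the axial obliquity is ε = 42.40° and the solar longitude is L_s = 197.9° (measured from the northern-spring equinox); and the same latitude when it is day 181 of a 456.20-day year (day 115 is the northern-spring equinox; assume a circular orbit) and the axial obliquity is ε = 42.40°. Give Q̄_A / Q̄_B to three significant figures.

— Configuration A (ϕ=-46.2°):
Solar declination: sin δ = sin ε · sin L_s = sin 42.40° × sin 197.9° = -0.20725, so δ = -11.961°.
cos h₀ = −tan(-46.2°) tan(-11.961°) = -0.2209, h₀ = 1.7936 rad.
Bracket: h₀ sin ϕ sin δ + cos ϕ cos δ sin h₀ = 1.7936×-0.72176×-0.20725 + 0.69214×0.97829×0.97529 = 0.268295 + 0.660382 = 0.928677.
Q̄ = (S_0/π) × [bracket] = (2151/π) × 0.928677 = 635.85 W/m².
— Configuration B (ϕ=-46.2°):
Solar longitude: L_s = 360° × (181 − 115)/456.20 = 52.082°.
sin δ = sin 42.40° × sin 52.082° = 0.53195, so δ = +32.138°.
cos h₀ = −tan(-46.2°) tan(+32.138°) = 0.6551, h₀ = 0.8565 rad.
Bracket: h₀ sin ϕ sin δ + cos ϕ cos δ sin h₀ = 0.8565×-0.72176×0.53195 + 0.69214×0.84677×0.75555 = -0.328845 + 0.442815 = 0.113970.
Q̄ = (S_0/π) × [bracket] = (2151/π) × 0.113970 = 78.033 W/m².
Ratio Q̄_A / Q̄_B = 635.85 / 78.033 = 8.148.

Q̄_A / Q̄_B ≈ 8.15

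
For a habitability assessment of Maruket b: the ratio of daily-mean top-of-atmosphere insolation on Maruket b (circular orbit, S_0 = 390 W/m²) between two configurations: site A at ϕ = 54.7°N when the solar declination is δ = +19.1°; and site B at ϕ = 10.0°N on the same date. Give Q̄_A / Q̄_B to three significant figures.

Q̄_A / Q̄_B ≈ 1.01

— Configuration A (ϕ=+54.7°):
cos h₀ = −tan(+54.7°) tan(+19.100°) = -0.4891, h₀ = 2.0818 rad.
Bracket: h₀ sin ϕ sin δ + cos ϕ cos δ sin h₀ = 2.0818×0.81614×0.32722 + 0.57786×0.94495×0.87224 = 0.555960 + 0.476286 = 1.032246.
Q̄ = (S_0/π) × [bracket] = (390/π) × 1.032246 = 128.14 W/m².
— Configuration B (ϕ=+10.0°):
cos h₀ = −tan(+10.0°) tan(+19.100°) = -0.0611, h₀ = 1.6319 rad.
Bracket: h₀ sin ϕ sin δ + cos ϕ cos δ sin h₀ = 1.6319×0.17365×0.32722 + 0.98481×0.94495×0.99813 = 0.092727 + 0.928856 = 1.021583.
Q̄ = (S_0/π) × [bracket] = (390/π) × 1.021583 = 126.82 W/m².
Ratio Q̄_A / Q̄_B = 128.14 / 126.82 = 1.010.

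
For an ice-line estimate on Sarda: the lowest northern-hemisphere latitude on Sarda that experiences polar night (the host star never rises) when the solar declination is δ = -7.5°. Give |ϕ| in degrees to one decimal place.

Polar night requires cos h₀ = −tan ϕ tan δ ≥ 1, i.e. tan ϕ tan δ ≤ −1.
The boundary is |tan ϕ| · |tan δ| = 1, so |ϕ| = 90° − |δ| = 90° − 7.5° = 82.5° in the northern hemisphere.

|ϕ| = 82.5°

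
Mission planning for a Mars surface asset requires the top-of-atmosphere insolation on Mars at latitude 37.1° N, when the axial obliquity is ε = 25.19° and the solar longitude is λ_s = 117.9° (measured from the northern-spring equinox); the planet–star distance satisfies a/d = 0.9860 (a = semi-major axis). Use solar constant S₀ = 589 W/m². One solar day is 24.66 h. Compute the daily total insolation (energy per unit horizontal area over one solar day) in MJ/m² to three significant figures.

18.3 MJ/m²

Solar declination: sin δ = sin ε · sin λ_s = sin 25.19° × sin 117.9° = 0.37615, so δ = +22.095°.
cos H₀ = −tan(+37.1°) tan(+22.095°) = -0.3070, H₀ = 1.8829 rad.
Bracket: H₀ sin φ sin δ + cos φ cos δ sin H₀ = 1.8829×0.60321×0.37615 + 0.79758×0.92656×0.95170 = 0.427225 + 0.703312 = 1.130537.
Inverse-square distance factor (a/d)² = 0.9860² = 0.972196.
Q̄ = (S₀/π) × 0.972196 × [bracket] = (589/π) × 0.972196 × 1.130537 = 206.06 W/m².
Daily total = Q̄ × 24.66 h × 3600 s/h = 206.06 × 24.66 × 3600 / 10⁶ = 18.29 MJ/m².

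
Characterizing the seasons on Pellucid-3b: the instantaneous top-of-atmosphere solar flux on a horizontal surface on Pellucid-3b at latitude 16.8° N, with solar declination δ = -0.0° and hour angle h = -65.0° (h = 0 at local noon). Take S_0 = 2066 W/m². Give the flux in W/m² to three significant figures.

cos θ_z = sin ϕ sin δ + cos ϕ cos δ cos h = -0.000000 + 0.404581 = 0.404581.
Flux = S_0 · cos θ_z = 2066 × 0.404581 = 835.9 W/m².

836 W/m²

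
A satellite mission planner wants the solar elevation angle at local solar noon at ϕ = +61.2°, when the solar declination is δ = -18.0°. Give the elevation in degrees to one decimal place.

10.8°

At local noon the hour angle is zero, so the zenith angle equals |ϕ − δ| = |+61.2° − (-18.000°)| = 79.200°.
Elevation = 90° − 79.200° = 10.8°.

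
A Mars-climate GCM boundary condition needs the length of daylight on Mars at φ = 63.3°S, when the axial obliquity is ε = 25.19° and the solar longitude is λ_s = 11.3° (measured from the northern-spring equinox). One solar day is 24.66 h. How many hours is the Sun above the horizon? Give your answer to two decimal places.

Solar declination: sin δ = sin ε · sin λ_s = sin 25.19° × sin 11.3° = 0.08340, so δ = +4.784°.
cos H₀ = −tan φ · tan δ = −tan(-63.3°) × tan(+4.784°) = 0.1664, so H₀ = 1.4036 rad = 80.42°.
Daylight = 2H₀/(2π) × 24.66 h = (1.4036/π) × 24.66 = 11.02 h.

11.02 h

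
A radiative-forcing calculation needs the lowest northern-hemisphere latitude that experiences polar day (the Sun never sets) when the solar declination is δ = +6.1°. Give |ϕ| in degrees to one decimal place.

Polar day requires cos h₀ = −tan ϕ tan δ ≤ −1, i.e. tan ϕ tan δ ≥ 1.
The boundary is |tan ϕ| · |tan δ| = 1, so |ϕ| = 90° − |δ| = 90° − 6.1° = 83.9° in the northern hemisphere.

|ϕ| = 83.9°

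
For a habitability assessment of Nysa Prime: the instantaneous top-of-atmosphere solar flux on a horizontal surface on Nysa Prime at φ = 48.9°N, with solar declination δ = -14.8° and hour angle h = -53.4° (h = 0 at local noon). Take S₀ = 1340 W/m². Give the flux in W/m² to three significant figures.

250 W/m²

cos θ_z = sin φ sin δ + cos φ cos δ cos h = -0.192495 + 0.378940 = 0.186445.
Flux = S₀ · cos θ_z = 1340 × 0.186445 = 249.8 W/m².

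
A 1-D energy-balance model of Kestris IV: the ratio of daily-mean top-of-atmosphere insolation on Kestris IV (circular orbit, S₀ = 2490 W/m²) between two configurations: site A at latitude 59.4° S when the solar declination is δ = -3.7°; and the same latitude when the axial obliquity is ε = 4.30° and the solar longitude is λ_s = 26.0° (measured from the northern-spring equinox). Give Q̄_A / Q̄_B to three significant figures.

Q̄_A / Q̄_B ≈ 1.29

— Configuration A (φ=-59.4°):
cos H₀ = −tan(-59.4°) tan(-3.700°) = -0.1093, H₀ = 1.6804 rad.
Bracket: H₀ sin φ sin δ + cos φ cos δ sin H₀ = 1.6804×-0.86074×-0.06453 + 0.50904×0.99792×0.99400 = 0.093335 + 0.504933 = 0.598268.
Q̄ = (S₀/π) × [bracket] = (2490/π) × 0.598268 = 474.18 W/m².
— Configuration B (φ=-59.4°):
Solar declination: sin δ = sin ε · sin λ_s = sin 4.30° × sin 26.0° = 0.03287, so δ = +1.884°.
cos H₀ = −tan(-59.4°) tan(+1.884°) = 0.0556, H₀ = 1.5152 rad.
Bracket: H₀ sin φ sin δ + cos φ cos δ sin H₀ = 1.5152×-0.86074×0.03287 + 0.50904×0.99946×0.99845 = -0.042869 + 0.507977 = 0.465108.
Q̄ = (S₀/π) × [bracket] = (2490/π) × 0.465108 = 368.64 W/m².
Ratio Q̄_A / Q̄_B = 474.18 / 368.64 = 1.286.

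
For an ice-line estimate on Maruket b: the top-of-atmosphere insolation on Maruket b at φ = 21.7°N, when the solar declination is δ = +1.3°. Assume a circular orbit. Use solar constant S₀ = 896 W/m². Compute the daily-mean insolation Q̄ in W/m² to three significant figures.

Q̄ ≈ 269 W/m²

cos H₀ = −tan(+21.7°) tan(+1.300°) = -0.0090, H₀ = 1.5798 rad.
Bracket: H₀ sin φ sin δ + cos φ cos δ sin H₀ = 1.5798×0.36975×0.02269 + 0.92913×0.99974×0.99996 = 0.013254 + 0.928851 = 0.942105.
Q̄ = (S₀/π) × [bracket] = (896/π) × 0.942105 = 268.7 W/m².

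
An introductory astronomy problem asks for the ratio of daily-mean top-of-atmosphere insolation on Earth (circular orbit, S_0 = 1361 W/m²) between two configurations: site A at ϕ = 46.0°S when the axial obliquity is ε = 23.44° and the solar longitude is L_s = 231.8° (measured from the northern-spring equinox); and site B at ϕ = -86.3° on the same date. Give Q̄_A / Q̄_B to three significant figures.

Q̄_A / Q̄_B ≈ 1.07

— Configuration A (ϕ=-46.0°):
Solar declination: sin δ = sin ε · sin L_s = sin 23.44° × sin 231.8° = -0.31260, so δ = -18.216°.
cos h₀ = −tan(-46.0°) tan(-18.216°) = -0.3408, h₀ = 1.9186 rad.
Bracket: h₀ sin ϕ sin δ + cos ϕ cos δ sin h₀ = 1.9186×-0.71934×-0.31260 + 0.69466×0.94988×0.94014 = 0.431427 + 0.620345 = 1.051772.
Q̄ = (S_0/π) × [bracket] = (1361/π) × 1.051772 = 455.65 W/m².
— Configuration B (ϕ=-86.3°):
cos h₀ = −tan(-86.3°) tan(-18.216°) = -5.0891 ≤ −1 ⇒ polar day, h₀ = π.
Bracket: h₀ sin ϕ sin δ + cos ϕ cos δ sin h₀ = 3.1416×-0.99792×-0.31260 + 0.06453×0.94988×0.00000 = 0.980021 + 0.000000 = 0.980021.
Q̄ = (S_0/π) × [bracket] = (1361/π) × 0.980021 = 424.56 W/m².
Ratio Q̄_A / Q̄_B = 455.65 / 424.56 = 1.073.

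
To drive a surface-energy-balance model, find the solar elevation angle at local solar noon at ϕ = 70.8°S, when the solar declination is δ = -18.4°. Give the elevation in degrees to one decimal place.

37.6°

At local noon the hour angle is zero, so the zenith angle equals |ϕ − δ| = |-70.8° − (-18.400°)| = 52.400°.
Elevation = 90° − 52.400° = 37.6°.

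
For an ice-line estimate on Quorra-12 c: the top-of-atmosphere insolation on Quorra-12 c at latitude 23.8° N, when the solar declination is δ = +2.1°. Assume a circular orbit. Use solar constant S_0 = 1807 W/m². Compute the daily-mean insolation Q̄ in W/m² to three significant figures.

cos h₀ = −tan(+23.8°) tan(+2.100°) = -0.0162, h₀ = 1.5870 rad.
Bracket: h₀ sin ϕ sin δ + cos ϕ cos δ sin h₀ = 1.5870×0.40355×0.03664 + 0.91496×0.99933×0.99987 = 0.023465 + 0.914228 = 0.937693.
Q̄ = (S_0/π) × [bracket] = (1807/π) × 0.937693 = 539.3 W/m².

Q̄ ≈ 539 W/m²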